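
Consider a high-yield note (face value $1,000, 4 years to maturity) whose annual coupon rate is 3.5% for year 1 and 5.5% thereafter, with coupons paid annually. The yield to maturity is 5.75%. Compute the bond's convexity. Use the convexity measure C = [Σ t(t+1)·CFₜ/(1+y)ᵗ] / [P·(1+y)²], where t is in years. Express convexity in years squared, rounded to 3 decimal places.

16.361

With y = 0.0575:
  t   CF        PV=CF/(1+0.0575)^t    t·PV        t(t+1)·PV
  1        35.00        33.0969        33.0969          66.1939
  2        55.00        49.1815        98.3630         295.0891
  3        55.00        46.5073       139.5220         558.0882
  4     1,055.00       843.5891     3,374.3564      16,871.7818
  Σ                    972.3749     3,645.3384      17,791.1530
P = 972.3749.
Convexity = Σ t(t+1)·PV / [P·(1+y)²] = 17,791.1530 / (972.3749 × 1.118306) = 16.36099.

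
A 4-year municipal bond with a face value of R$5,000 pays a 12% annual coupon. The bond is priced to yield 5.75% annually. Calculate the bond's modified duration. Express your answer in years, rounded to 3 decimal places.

Periodic yield y = 0.0575. First find Macaulay duration:
  t   CF        PV=CF/(1+0.0575)^t    t·PV
  1       600.00       567.3759       567.3759
  2       600.00       536.5257     1,073.0513
  3       600.00       507.3529     1,522.0586
  4     5,600.00     4,477.8189    17,911.2755
  Σ                  6,089.0733    21,073.7613
P = 6,089.0733; Macaulay duration = 21,073.7613 / 6,089.0733 = 3.46091 years.
Modified duration = D_Mac / (1 + y) = 3.46091 / 1.0575 = 3.27273 years.

3.273 years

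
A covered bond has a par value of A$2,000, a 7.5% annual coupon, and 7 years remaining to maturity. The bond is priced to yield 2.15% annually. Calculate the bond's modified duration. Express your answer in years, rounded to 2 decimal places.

5.77 years

Periodic yield y = 0.0215. First find Macaulay duration:
  t   CF        PV=CF/(1+0.0215)^t    t·PV
  1       150.00       146.8429       146.8429
  2       150.00       143.7522       287.5044
  3       150.00       140.7266       422.1798
  4       150.00       137.7646       551.0586
  5       150.00       134.8650       674.3252
  6       150.00       132.0265       792.1589
  7     2,150.00     1,852.5497    12,967.8478
  Σ                  2,688.5275    15,841.9175
P = 2,688.5275; Macaulay duration = 15,841.9175 / 2,688.5275 = 5.89241 years.
Modified duration = D_Mac / (1 + y) = 5.89241 / 1.0215 = 5.76839 years.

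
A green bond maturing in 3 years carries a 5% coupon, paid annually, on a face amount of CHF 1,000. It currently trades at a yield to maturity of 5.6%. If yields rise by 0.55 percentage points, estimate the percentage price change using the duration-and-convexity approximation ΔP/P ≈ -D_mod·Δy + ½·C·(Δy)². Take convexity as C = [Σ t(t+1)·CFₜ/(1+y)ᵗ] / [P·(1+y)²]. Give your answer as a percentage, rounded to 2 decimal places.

-1.47%

With y = 0.056:
  t   CF        PV=CF/(1+0.056)^t    t·PV        t(t+1)·PV
  1        50.00        47.3485        47.3485          94.6970
  2        50.00        44.8376        89.6752         269.0255
  3     1,050.00       891.6564     2,674.9693      10,699.8771
  Σ                    983.8425     2,811.9929      11,063.5996
P = 983.8425; D_Mac = 2.85817 yrs; D_mod = 2.70660 yrs; C = 10.08424.
Duration effect: -2.70660 × (+0.0055) = -0.014886
Convexity effect: 0.5 × 10.08424 × (0.0055)² = +0.0001525
ΔP/P ≈ -0.014886 + 0.0001525 = -0.014734 = -1.4734%.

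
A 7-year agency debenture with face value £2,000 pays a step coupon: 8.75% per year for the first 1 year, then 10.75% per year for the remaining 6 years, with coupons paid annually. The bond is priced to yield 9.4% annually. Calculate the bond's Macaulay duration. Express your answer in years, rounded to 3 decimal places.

5.396 years

Periodic yield y = 0.094. Discount each cash flow and weight by its year:
  t   CF        PV=CF/(1+0.094)^t    t·PV
  1       175.00       159.9634       159.9634
  2       215.00       179.6403       359.2806
  3       215.00       164.2050       492.6151
  4       215.00       150.0960       600.3841
  5       215.00       137.1993       685.9964
  6       215.00       125.4107       752.4641
  7     2,215.00     1,181.0070     8,267.0491
  Σ                  2,097.5218    11,317.7529
Price P = Σ PV = 2,097.5218.
Macaulay duration = Σ(t·PV) / P = 11,317.7529 / 2,097.5218 = 5.39577 years.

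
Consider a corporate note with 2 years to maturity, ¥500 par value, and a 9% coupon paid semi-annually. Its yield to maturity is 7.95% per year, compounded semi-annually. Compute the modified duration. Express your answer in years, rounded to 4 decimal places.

Periodic yield y = 0.03975. First find Macaulay duration:
  t   CF        PV=CF/(1+0.03975)^t    t·PV
  1        22.50        21.6398        21.6398
  2        22.50        20.8125        41.6250
  3        22.50        20.0168        60.0505
  4       522.50       447.0649     1,788.2596
  Σ                    509.5341     1,911.5750
P = 509.5341; Macaulay duration = 1,911.5750 / 509.5341 = 3.75161 half-year periods = 1.87581 years.
Modified duration = D_Mac / (1 + y) = 1.87581 / 1.03975 = 1.80409 years.

1.8041 years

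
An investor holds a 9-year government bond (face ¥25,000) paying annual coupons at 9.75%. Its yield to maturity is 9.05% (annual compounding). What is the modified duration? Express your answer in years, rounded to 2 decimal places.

Periodic yield y = 0.0905. First find Macaulay duration:
  t   CF        PV=CF/(1+0.0905)^t    t·PV
  1     2,437.50     2,235.2132     2,235.2132
  2     2,437.50     2,049.7141     4,099.4282
  3     2,437.50     1,879.6094     5,638.8283
  4     2,437.50     1,723.6217     6,894.4867
  5     2,437.50     1,580.5792     7,902.8962
  6     2,437.50     1,449.4078     8,696.4470
  7     2,437.50     1,329.1223     9,303.8559
  8     2,437.50     1,218.8191     9,750.5531
  9    27,437.50    12,580.9521   113,228.5688
  Σ                 26,047.0390   167,750.2773
P = 26,047.0390; Macaulay duration = 167,750.2773 / 26,047.0390 = 6.44028 years.
Modified duration = D_Mac / (1 + y) = 6.44028 / 1.0905 = 5.90581 years.

5.91 years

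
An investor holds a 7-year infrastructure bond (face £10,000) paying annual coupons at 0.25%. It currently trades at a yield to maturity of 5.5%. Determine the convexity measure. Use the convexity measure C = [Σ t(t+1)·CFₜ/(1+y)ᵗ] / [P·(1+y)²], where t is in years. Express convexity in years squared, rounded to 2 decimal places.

49.70

With y = 0.055:
  t   CF        PV=CF/(1+0.055)^t    t·PV        t(t+1)·PV
  1        25.00        23.6967        23.6967          47.3934
  2        25.00        22.4613        44.9226         134.7679
  3        25.00        21.2903        63.8710         255.4841
  4        25.00        20.1804        80.7217         403.6084
  5        25.00        19.1284        95.6418         573.8508
  6        25.00        18.1311       108.7869         761.5081
  7    10,025.00     6,891.5540    48,240.8780     385,927.0243
  Σ                  7,016.4423    48,658.5187     388,103.6369
P = 7,016.4423.
Convexity = Σ t(t+1)·PV / [P·(1+y)²] = 388,103.6369 / (7,016.4423 × 1.113025) = 49.69650.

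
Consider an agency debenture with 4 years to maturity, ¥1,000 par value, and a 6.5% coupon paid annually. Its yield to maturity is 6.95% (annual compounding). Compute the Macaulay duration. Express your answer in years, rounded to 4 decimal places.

Periodic yield y = 0.0695. Discount each cash flow and weight by its year:
  t   CF        PV=CF/(1+0.0695)^t    t·PV
  1        65.00        60.7761        60.7761
  2        65.00        56.8266       113.6532
  3        65.00        53.1338       159.4014
  4     1,065.00       814.0038     3,256.0153
  Σ                    984.7403     3,589.8461
Price P = Σ PV = 984.7403.
Macaulay duration = Σ(t·PV) / P = 3,589.8461 / 984.7403 = 3.64547 years.

3.6455 years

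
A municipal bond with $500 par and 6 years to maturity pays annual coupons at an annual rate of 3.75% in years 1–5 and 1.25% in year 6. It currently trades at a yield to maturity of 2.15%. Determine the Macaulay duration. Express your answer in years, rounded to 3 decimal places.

Periodic yield y = 0.0215. Discount each cash flow and weight by its year:
  t   CF        PV=CF/(1+0.0215)^t    t·PV
  1        18.75        18.3554        18.3554
  2        18.75        17.9690        35.9381
  3        18.75        17.5908        52.7725
  4        18.75        17.2206        68.8823
  5        18.75        16.8581        84.2907
  6       506.25       445.5894     2,673.5362
  Σ                    533.5833     2,933.7750
Price P = Σ PV = 533.5833.
Macaulay duration = Σ(t·PV) / P = 2,933.7750 / 533.5833 = 5.49825 years.

5.498 years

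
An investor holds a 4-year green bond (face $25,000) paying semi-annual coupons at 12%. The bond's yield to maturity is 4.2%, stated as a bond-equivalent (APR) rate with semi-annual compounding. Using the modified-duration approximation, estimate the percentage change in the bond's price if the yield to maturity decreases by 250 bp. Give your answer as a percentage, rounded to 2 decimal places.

+8.29%

Periodic yield y = 0.021. Modified duration first:
  t   CF        PV=CF/(1+0.021)^t    t·PV
  1     1,500.00     1,469.1479     1,469.1479
  2     1,500.00     1,438.9304     2,877.8607
  3     1,500.00     1,409.3343     4,228.0030
  4     1,500.00     1,380.3470     5,521.3882
  5     1,500.00     1,351.9560     6,759.7799
  6     1,500.00     1,324.1488     7,944.8931
  7     1,500.00     1,296.9137     9,078.3956
  8    26,500.00    22,440.8828   179,527.0623
  Σ                 32,111.6609   217,406.5306
P = 32,111.6609; D_Mac = 6.77033 half-year periods = 3.38516 yrs; D_mod = 3.38516/(1+0.021) = 3.31554 yrs.
ΔP/P ≈ -D_mod · Δy = -3.31554 × (-0.025) = +0.082888 = +8.2888%.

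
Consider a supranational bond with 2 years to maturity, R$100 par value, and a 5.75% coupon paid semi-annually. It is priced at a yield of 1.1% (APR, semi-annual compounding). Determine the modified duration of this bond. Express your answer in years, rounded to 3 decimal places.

1.911 years

Periodic yield y = 0.0055. First find Macaulay duration:
  t   CF        PV=CF/(1+0.0055)^t    t·PV
  1        2.875         2.8593         2.8593
  2        2.875         2.8436         5.6873
  3        2.875         2.8281         8.4842
  4      102.875       100.6425       402.5701
  Σ                    109.1735       419.6009
P = 109.1735; Macaulay duration = 419.6009 / 109.1735 = 3.84343 half-year periods = 1.92172 years.
Modified duration = D_Mac / (1 + y) = 1.92172 / 1.0055 = 1.91120 years.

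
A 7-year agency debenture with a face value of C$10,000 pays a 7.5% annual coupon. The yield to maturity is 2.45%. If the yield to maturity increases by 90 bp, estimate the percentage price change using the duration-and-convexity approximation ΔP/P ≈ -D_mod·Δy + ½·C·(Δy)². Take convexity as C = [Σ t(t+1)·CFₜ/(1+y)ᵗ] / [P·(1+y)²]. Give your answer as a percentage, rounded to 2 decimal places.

With y = 0.0245:
  t   CF        PV=CF/(1+0.0245)^t    t·PV        t(t+1)·PV
  1       750.00       732.0644       732.0644       1,464.1288
  2       750.00       714.5578     1,429.1155       4,287.3465
  3       750.00       697.4697     2,092.4092       8,369.6370
  4       750.00       680.7904     2,723.1615      13,615.8077
  5       750.00       664.5099     3,322.5495      19,935.2967
  6       750.00       648.6187     3,891.7124      27,241.9868
  7    10,750.00     9,074.5422    63,521.7955     508,174.3638
  Σ                 13,212.5531    77,712.8080     583,088.5673
P = 13,212.5531; D_Mac = 5.88174 yrs; D_mod = 5.74108 yrs; C = 42.04592.
Duration effect: -5.74108 × (+0.009) = -0.051670
Convexity effect: 0.5 × 42.04592 × (0.009)² = +0.0017029
ΔP/P ≈ -0.051670 + 0.0017029 = -0.049967 = -4.9967%.

-5.00%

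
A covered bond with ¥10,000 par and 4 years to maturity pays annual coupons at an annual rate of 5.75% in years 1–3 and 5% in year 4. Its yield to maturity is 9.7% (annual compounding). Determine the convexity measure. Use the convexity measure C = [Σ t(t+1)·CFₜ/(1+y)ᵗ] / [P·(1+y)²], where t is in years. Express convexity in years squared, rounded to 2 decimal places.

14.74

With y = 0.097:
  t   CF        PV=CF/(1+0.097)^t    t·PV        t(t+1)·PV
  1       575.00       524.1568       524.1568       1,048.3136
  2       575.00       477.8093       955.6186       2,866.8557
  3       575.00       435.5600     1,306.6799       5,226.7197
  4    10,500.00     7,250.4137    29,001.6549     145,008.2744
  Σ                  8,687.9398    31,788.1102     154,150.1634
P = 8,687.9398.
Convexity = Σ t(t+1)·PV / [P·(1+y)²] = 154,150.1634 / (8,687.9398 × 1.203409) = 14.74395.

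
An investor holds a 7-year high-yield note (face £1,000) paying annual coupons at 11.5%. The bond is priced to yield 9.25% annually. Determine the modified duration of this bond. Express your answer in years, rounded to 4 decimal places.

Periodic yield y = 0.0925. First find Macaulay duration:
  t   CF        PV=CF/(1+0.0925)^t    t·PV
  1       115.00       105.2632       105.2632
  2       115.00        96.3507       192.7014
  3       115.00        88.1929       264.5786
  4       115.00        80.7257       322.9030
  5       115.00        73.8908       369.4542
  6       115.00        67.6346       405.8078
  7     1,115.00       600.2397     4,201.6782
  Σ                  1,112.2977     5,862.3864
P = 1,112.2977; Macaulay duration = 5,862.3864 / 1,112.2977 = 5.27052 years.
Modified duration = D_Mac / (1 + y) = 5.27052 / 1.0925 = 4.82427 years.

4.8243 years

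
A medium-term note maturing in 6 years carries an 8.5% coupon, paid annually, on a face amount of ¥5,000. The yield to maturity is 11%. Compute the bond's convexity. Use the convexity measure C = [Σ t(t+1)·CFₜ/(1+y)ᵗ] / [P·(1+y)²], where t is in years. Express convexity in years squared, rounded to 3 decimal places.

25.694

With y = 0.11:
  t   CF        PV=CF/(1+0.11)^t    t·PV        t(t+1)·PV
  1       425.00       382.8829       382.8829         765.7658
  2       425.00       344.9395       689.8791       2,069.6372
  3       425.00       310.7563       932.2690       3,729.0760
  4       425.00       279.9607     1,119.8427       5,599.2133
  5       425.00       252.2168     1,261.0841       7,566.5044
  6     5,425.00     2,900.4265    17,402.5592     121,817.9145
  Σ                  4,471.1828    21,788.5169     141,548.1112
P = 4,471.1828.
Convexity = Σ t(t+1)·PV / [P·(1+y)²] = 141,548.1112 / (4,471.1828 × 1.232100) = 25.69424.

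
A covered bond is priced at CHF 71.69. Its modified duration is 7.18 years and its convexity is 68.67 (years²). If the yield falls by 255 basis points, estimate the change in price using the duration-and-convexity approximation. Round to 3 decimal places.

Duration effect: -D_mod·Δy = -7.18 × (-0.0255) = +0.183090
Convexity effect: ½·C·(Δy)² = 0.5 × 68.67 × (-0.0255)² = +0.02232633375
ΔP/P ≈ +0.183090 + 0.02232633375 = +0.20541633375
ΔP ≈ 71.69 × (+0.20541633375) = +14.7262969665375.

+CHF 14.726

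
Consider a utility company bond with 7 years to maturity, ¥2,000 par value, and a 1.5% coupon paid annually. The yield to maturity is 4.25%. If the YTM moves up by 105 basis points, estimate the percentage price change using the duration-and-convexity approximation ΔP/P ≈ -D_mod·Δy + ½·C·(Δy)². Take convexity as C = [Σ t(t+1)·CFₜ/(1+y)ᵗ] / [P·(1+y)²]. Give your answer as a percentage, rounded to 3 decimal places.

-6.444%

With y = 0.0425:
  t   CF        PV=CF/(1+0.0425)^t    t·PV        t(t+1)·PV
  1        30.00        28.7770        28.7770          57.5540
  2        30.00        27.6038        55.2076         165.6229
  3        30.00        26.4785        79.4354         317.7418
  4        30.00        25.3990       101.5961         507.9804
  5        30.00        24.3636       121.8179         730.9071
  6        30.00        23.3703       140.2220         981.5539
  7     2,030.00     1,516.9232    10,618.4624      84,947.6990
  Σ                  1,672.9154    11,145.5184      87,709.0591
P = 1,672.9154; D_Mac = 6.66233 yrs; D_mod = 6.39073 yrs; C = 48.24123.
Duration effect: -6.39073 × (+0.0105) = -0.067103
Convexity effect: 0.5 × 48.24123 × (0.0105)² = +0.0026593
ΔP/P ≈ -0.067103 + 0.0026593 = -0.064443 = -6.4443%.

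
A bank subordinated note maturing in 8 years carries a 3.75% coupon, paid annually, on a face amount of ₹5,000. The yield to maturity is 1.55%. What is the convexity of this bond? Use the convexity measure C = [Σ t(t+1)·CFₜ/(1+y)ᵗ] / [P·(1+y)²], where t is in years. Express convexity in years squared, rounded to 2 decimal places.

59.83

With y = 0.0155:
  t   CF        PV=CF/(1+0.0155)^t    t·PV        t(t+1)·PV
  1       187.50       184.6381       184.6381         369.2762
  2       187.50       181.8199       363.6398       1,090.9194
  3       187.50       179.0447       537.1341       2,148.5365
  4       187.50       176.3119       705.2475       3,526.2375
  5       187.50       173.6208       868.1038       5,208.6226
  6       187.50       170.9707     1,025.8242       7,180.7697
  7       187.50       168.3611     1,178.5278       9,428.2221
  8     5,187.50     4,586.8938    36,695.1506     330,256.3557
  Σ                  5,821.6610    41,558.2659     359,208.9396
P = 5,821.6610.
Convexity = Σ t(t+1)·PV / [P·(1+y)²] = 359,208.9396 / (5,821.6610 × 1.031240) = 59.83294.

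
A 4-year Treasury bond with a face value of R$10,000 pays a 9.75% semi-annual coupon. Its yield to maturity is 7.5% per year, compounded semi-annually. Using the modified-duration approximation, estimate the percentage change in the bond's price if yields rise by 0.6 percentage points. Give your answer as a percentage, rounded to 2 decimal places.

-1.98%

Periodic yield y = 0.0375. Modified duration first:
  t   CF        PV=CF/(1+0.0375)^t    t·PV
  1       487.50       469.8795       469.8795
  2       487.50       452.8959       905.7918
  3       487.50       436.5262     1,309.5786
  4       487.50       420.7481     1,682.9925
  5       487.50       405.5404     2,027.7019
  6       487.50       390.8823     2,345.2937
  7       487.50       376.7540     2,637.2781
  8    10,487.50     7,812.0881    62,496.7046
  Σ                 10,765.3145    73,875.2207
P = 10,765.3145; D_Mac = 6.86234 half-year periods = 3.43117 yrs; D_mod = 3.43117/(1+0.0375) = 3.30715 yrs.
ΔP/P ≈ -D_mod · Δy = -3.30715 × (+0.006) = -0.019843 = -1.9843%.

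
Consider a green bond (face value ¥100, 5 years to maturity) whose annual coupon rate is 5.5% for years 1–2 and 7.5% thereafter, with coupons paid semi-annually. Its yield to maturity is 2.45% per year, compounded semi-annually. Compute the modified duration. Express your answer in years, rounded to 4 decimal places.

4.3939 years

Periodic yield y = 0.01225. First find Macaulay duration:
  t   CF        PV=CF/(1+0.01225)^t    t·PV
  1         2.75         2.7167         2.7167
  2         2.75         2.6838         5.3677
  3         2.75         2.6514         7.9541
  4         2.75         2.6193        10.4771
  5         3.75         3.5285        17.6426
  6         3.75         3.4858        20.9149
  7         3.75         3.4436        24.1054
  8         3.75         3.4020        27.2157
  9         3.75         3.3608        30.2471
  10      103.75        91.8566       918.5658
  Σ                    119.7485     1,065.2070
P = 119.7485; Macaulay duration = 1,065.2070 / 119.7485 = 8.89537 half-year periods = 4.44768 years.
Modified duration = D_Mac / (1 + y) = 4.44768 / 1.01225 = 4.39386 years.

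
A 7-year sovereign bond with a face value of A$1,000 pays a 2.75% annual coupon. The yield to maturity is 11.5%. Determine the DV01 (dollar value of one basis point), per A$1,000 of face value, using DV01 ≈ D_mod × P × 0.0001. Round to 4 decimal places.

Periodic yield y = 0.115.
  t   CF        PV=CF/(1+0.115)^t    t·PV
  1        27.50        24.6637        24.6637
  2        27.50        22.1199        44.2398
  3        27.50        19.8385        59.5154
  4        27.50        17.7923        71.1694
  5        27.50        15.9573        79.7863
  6        27.50        14.3114        85.8687
  7     1,027.50       479.5764     3,357.0345
  Σ                    594.2594     3,722.2777
P = 594.2594; D_Mac = 6.26372 yrs; D_mod = 5.61769 yrs.
DV01 ≈ 5.61769 × 594.2594 × 0.0001 = 0.333837.

A$0.3338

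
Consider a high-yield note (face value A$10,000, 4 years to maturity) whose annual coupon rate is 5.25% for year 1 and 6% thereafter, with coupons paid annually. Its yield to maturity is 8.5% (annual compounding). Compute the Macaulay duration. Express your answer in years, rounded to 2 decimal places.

3.68 years

Periodic yield y = 0.085. Discount each cash flow and weight by its year:
  t   CF        PV=CF/(1+0.085)^t    t·PV
  1       525.00       483.8710       483.8710
  2       600.00       509.6732     1,019.3463
  3       600.00       469.7449     1,409.2346
  4    10,600.00     7,648.6874    30,594.7497
  Σ                  9,111.9764    33,507.2015
Price P = Σ PV = 9,111.9764.
Macaulay duration = Σ(t·PV) / P = 33,507.2015 / 9,111.9764 = 3.67727 years.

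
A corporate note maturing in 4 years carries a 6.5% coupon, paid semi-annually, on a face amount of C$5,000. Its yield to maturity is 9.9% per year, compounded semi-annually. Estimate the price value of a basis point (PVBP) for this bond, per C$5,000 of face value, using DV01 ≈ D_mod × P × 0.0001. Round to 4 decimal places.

C$1.5077

Periodic yield y = 0.0495.
  t   CF        PV=CF/(1+0.0495)^t    t·PV
  1       162.50       154.8356       154.8356
  2       162.50       147.5328       295.0655
  3       162.50       140.5743       421.7230
  4       162.50       133.9441       535.7764
  5       162.50       127.6266       638.1329
  6       162.50       121.6070       729.6422
  7       162.50       115.8714       811.0998
  8     5,162.50     3,507.5229    28,060.1836
  Σ                  4,449.5148    31,646.4591
P = 4,449.5148; D_Mac = 7.11234 half-year periods = 3.55617 yrs; D_mod = 3.38844 yrs.
DV01 ≈ 3.38844 × 4,449.5148 × 0.0001 = 1.507692.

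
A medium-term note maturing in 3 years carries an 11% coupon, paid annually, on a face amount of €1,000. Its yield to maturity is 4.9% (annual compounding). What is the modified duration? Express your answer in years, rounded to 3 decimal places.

Periodic yield y = 0.049. First find Macaulay duration:
  t   CF        PV=CF/(1+0.049)^t    t·PV
  1       110.00       104.8618       104.8618
  2       110.00        99.9636       199.9271
  3     1,110.00       961.6046     2,884.8137
  Σ                  1,166.4299     3,189.6026
P = 1,166.4299; Macaulay duration = 3,189.6026 / 1,166.4299 = 2.73450 years.
Modified duration = D_Mac / (1 + y) = 2.73450 / 1.049 = 2.60677 years.

2.607 years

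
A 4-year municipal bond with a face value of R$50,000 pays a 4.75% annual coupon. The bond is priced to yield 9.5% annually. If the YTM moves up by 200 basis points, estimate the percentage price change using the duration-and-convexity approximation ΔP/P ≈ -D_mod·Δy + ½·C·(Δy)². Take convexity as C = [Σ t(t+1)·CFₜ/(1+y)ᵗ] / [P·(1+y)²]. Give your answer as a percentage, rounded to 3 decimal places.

With y = 0.095:
  t   CF        PV=CF/(1+0.095)^t    t·PV        t(t+1)·PV
  1     2,375.00     2,168.9498     2,168.9498       4,337.8995
  2     2,375.00     1,980.7760     3,961.5521      11,884.6563
  3     2,375.00     1,808.9279     5,426.7837      21,707.1348
  4    52,375.00    36,430.7036   145,722.8145     728,614.0724
  Σ                 42,389.3573   157,280.1000     766,543.7630
P = 42,389.3573; D_Mac = 3.71037 yrs; D_mod = 3.38846 yrs; C = 15.08176.
Duration effect: -3.38846 × (+0.02) = -0.067769
Convexity effect: 0.5 × 15.08176 × (0.02)² = +0.0030164
ΔP/P ≈ -0.067769 + 0.0030164 = -0.064753 = -6.4753%.

-6.475%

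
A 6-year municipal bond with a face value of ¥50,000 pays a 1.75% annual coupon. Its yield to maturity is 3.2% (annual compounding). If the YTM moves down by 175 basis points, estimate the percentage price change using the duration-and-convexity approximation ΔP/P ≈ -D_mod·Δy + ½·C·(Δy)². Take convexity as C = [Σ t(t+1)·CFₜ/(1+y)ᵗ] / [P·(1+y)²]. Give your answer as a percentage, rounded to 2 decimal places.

With y = 0.032:
  t   CF        PV=CF/(1+0.032)^t    t·PV        t(t+1)·PV
  1       875.00       847.8682       847.8682       1,695.7364
  2       875.00       821.5777     1,643.1555       4,929.4664
  3       875.00       796.1025     2,388.3074       9,553.2294
  4       875.00       771.4171     3,085.6684      15,428.3421
  5       875.00       747.4972     3,737.4860      22,424.9158
  6    50,875.00    42,113.9753   252,683.8520   1,768,786.9643
  Σ                 46,098.4380   264,386.3375   1,822,818.6544
P = 46,098.4380; D_Mac = 5.73526 yrs; D_mod = 5.55742 yrs; C = 37.12768.
Duration effect: -5.55742 × (-0.0175) = +0.097255
Convexity effect: 0.5 × 37.12768 × (-0.0175)² = +0.0056852
ΔP/P ≈ +0.097255 + 0.0056852 = +0.102940 = +10.2940%.

+10.29%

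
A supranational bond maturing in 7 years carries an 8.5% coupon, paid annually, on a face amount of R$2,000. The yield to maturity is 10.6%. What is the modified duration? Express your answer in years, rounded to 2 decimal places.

Periodic yield y = 0.106. First find Macaulay duration:
  t   CF        PV=CF/(1+0.106)^t    t·PV
  1       170.00       153.7071       153.7071
  2       170.00       138.9756       277.9513
  3       170.00       125.6561       376.9683
  4       170.00       113.6131       454.4524
  5       170.00       102.7243       513.6216
  6       170.00        92.8791       557.2748
  7     2,170.00     1,071.9483     7,503.6382
  Σ                  1,799.5036     9,837.6136
P = 1,799.5036; Macaulay duration = 9,837.6136 / 1,799.5036 = 5.46685 years.
Modified duration = D_Mac / (1 + y) = 5.46685 / 1.106 = 4.94290 years.

4.94 years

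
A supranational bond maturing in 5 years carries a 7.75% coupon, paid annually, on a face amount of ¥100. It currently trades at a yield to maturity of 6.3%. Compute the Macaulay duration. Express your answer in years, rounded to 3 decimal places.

Periodic yield y = 0.063. Discount each cash flow and weight by its year:
  t   CF        PV=CF/(1+0.063)^t    t·PV
  1         7.75         7.2907         7.2907
  2         7.75         6.8586        13.7172
  3         7.75         6.4521        19.3563
  4         7.75         6.0697        24.2789
  5       107.75        79.3873       396.9364
  Σ                    106.0584       461.5795
Price P = Σ PV = 106.0584.
Macaulay duration = Σ(t·PV) / P = 461.5795 / 106.0584 = 4.35213 years.

4.352 years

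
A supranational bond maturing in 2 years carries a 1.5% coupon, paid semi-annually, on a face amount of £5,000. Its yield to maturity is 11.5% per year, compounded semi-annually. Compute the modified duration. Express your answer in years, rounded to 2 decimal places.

1.87 years

Periodic yield y = 0.0575. First find Macaulay duration:
  t   CF        PV=CF/(1+0.0575)^t    t·PV
  1        37.50        35.4610        35.4610
  2        37.50        33.5329        67.0657
  3        37.50        31.7096        95.1287
  4     5,037.50     4,028.0380    16,112.1519
  Σ                  4,128.7414    16,309.8072
P = 4,128.7414; Macaulay duration = 16,309.8072 / 4,128.7414 = 3.95031 half-year periods = 1.97515 years.
Modified duration = D_Mac / (1 + y) = 1.97515 / 1.0575 = 1.86776 years.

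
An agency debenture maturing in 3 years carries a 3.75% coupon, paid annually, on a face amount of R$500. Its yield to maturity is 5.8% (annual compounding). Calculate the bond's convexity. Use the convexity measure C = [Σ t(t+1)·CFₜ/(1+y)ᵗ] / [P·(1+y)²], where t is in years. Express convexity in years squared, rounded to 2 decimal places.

10.20

With y = 0.058:
  t   CF        PV=CF/(1+0.058)^t    t·PV        t(t+1)·PV
  1        18.75        17.7221        17.7221          35.4442
  2        18.75        16.7506        33.5012         100.5035
  3       518.75       438.0272     1,314.0817       5,256.3267
  Σ                    472.4999     1,365.3050       5,392.2745
P = 472.4999.
Convexity = Σ t(t+1)·PV / [P·(1+y)²] = 5,392.2745 / (472.4999 × 1.119364) = 10.19527.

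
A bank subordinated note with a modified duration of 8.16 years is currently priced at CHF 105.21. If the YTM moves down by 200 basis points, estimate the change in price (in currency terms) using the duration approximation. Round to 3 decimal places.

+CHF 17.170

Duration approximation: ΔP/P ≈ -D_mod · Δy = -8.16 × (-0.02) = +0.163200.
ΔP ≈ 105.21 × (+0.163200) = +17.170272.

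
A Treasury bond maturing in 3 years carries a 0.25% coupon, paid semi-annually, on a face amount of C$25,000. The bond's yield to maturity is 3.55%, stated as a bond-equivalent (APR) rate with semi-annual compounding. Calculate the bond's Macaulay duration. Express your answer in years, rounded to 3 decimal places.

Periodic yield y = 0.01775. Discount each cash flow and weight by its period:
  t   CF        PV=CF/(1+0.01775)^t    t·PV
  1        31.25        30.7050        30.7050
  2        31.25        30.1695        60.3390
  3        31.25        29.6433        88.9299
  4        31.25        29.1263       116.5053
  5        31.25        28.6183       143.0917
  6    25,031.25    22,523.4997   135,140.9980
  Σ                 22,671.7621   135,580.5689
Price P = Σ PV = 22,671.7621.
Macaulay duration = Σ(t·PV) / P = 135,580.5689 / 22,671.7621 = 5.98015 half-year periods.
In years: 5.98015 / 2 = 2.99008 years.

2.990 years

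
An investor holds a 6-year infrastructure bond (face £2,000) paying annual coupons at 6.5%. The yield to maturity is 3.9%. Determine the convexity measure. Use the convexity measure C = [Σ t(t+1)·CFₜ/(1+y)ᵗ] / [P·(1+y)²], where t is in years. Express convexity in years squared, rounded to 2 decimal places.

32.16

With y = 0.039:
  t   CF        PV=CF/(1+0.039)^t    t·PV        t(t+1)·PV
  1       130.00       125.1203       125.1203         250.2406
  2       130.00       120.4238       240.8476         722.5427
  3       130.00       115.9035       347.7106       1,390.8425
  4       130.00       111.5530       446.2119       2,231.0595
  5       130.00       107.3657       536.8286       3,220.9714
  6     2,130.00     1,693.1145    10,158.6867      71,110.8072
  Σ                  2,273.4808    11,855.4057      78,926.4639
P = 2,273.4808.
Convexity = Σ t(t+1)·PV / [P·(1+y)²] = 78,926.4639 / (2,273.4808 × 1.079521) = 32.15883.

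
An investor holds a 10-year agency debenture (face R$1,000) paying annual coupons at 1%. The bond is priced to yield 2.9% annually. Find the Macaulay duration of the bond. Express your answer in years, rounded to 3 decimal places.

Periodic yield y = 0.029. Discount each cash flow and weight by its year:
  t   CF        PV=CF/(1+0.029)^t    t·PV
  1        10.00         9.7182         9.7182
  2        10.00         9.4443        18.8886
  3        10.00         9.1781        27.5344
  4        10.00         8.9195        35.6778
  5        10.00         8.6681        43.3404
  6        10.00         8.4238        50.5428
  7        10.00         8.1864        57.3047
  8        10.00         7.9557        63.6454
  9        10.00         7.7315        69.5832
  10    1,010.00       758.8704     7,588.7042
  Σ                    837.0959     7,964.9396
Price P = Σ PV = 837.0959.
Macaulay duration = Σ(t·PV) / P = 7,964.9396 / 837.0959 = 9.51497 years.

9.515 years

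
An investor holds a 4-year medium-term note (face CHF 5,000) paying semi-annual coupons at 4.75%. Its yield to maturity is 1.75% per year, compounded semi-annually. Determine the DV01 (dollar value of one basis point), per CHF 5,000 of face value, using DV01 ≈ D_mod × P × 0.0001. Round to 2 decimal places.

CHF 2.05

Periodic yield y = 0.00875.
  t   CF        PV=CF/(1+0.00875)^t    t·PV
  1       118.75       117.7200       117.7200
  2       118.75       116.6988       233.3977
  3       118.75       115.6866       347.0597
  4       118.75       114.6831       458.7324
  5       118.75       113.6883       568.4416
  6       118.75       112.7022       676.2131
  7       118.75       111.7246       782.0722
  8     5,118.75     4,774.1443    38,193.1540
  Σ                  5,577.0478    41,376.7907
P = 5,577.0478; D_Mac = 7.41912 half-year periods = 3.70956 yrs; D_mod = 3.67738 yrs.
DV01 ≈ 3.67738 × 5,577.0478 × 0.0001 = 2.050894.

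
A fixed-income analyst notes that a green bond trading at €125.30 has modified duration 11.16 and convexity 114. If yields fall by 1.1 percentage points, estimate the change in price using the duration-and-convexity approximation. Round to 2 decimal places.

+€16.25

Duration effect: -D_mod·Δy = -11.16 × (-0.011) = +0.122760
Convexity effect: ½·C·(Δy)² = 0.5 × 114 × (-0.011)² = +0.0068970
ΔP/P ≈ +0.122760 + 0.0068970 = +0.129657
ΔP ≈ 125.30 × (+0.129657) = +16.2460221.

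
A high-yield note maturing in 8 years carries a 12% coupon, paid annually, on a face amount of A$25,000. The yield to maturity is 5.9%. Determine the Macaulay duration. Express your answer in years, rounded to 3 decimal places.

Periodic yield y = 0.059. Discount each cash flow and weight by its year:
  t   CF        PV=CF/(1+0.059)^t    t·PV
  1     3,000.00     2,832.8612     2,832.8612
  2     3,000.00     2,675.0342     5,350.0683
  3     3,000.00     2,526.0002     7,578.0005
  4     3,000.00     2,385.2693     9,541.0771
  5     3,000.00     2,252.3789    11,261.8946
  6     3,000.00     2,126.8923    12,761.3537
  7     3,000.00     2,008.3969    14,058.7780
  8    28,000.00    17,700.6963   141,605.5703
  Σ                 34,507.5292   204,989.6037
Price P = Σ PV = 34,507.5292.
Macaulay duration = Σ(t·PV) / P = 204,989.6037 / 34,507.5292 = 5.94043 years.

5.940 years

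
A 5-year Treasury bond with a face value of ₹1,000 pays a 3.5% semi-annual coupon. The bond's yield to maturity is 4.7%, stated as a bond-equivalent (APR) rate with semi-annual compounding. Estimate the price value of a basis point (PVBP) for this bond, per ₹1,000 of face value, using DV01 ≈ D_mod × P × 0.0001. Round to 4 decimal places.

₹0.4273

Periodic yield y = 0.0235.
  t   CF        PV=CF/(1+0.0235)^t    t·PV
  1        17.50        17.0982        17.0982
  2        17.50        16.7056        33.4112
  3        17.50        16.3220        48.9661
  4        17.50        15.9473        63.7891
  5        17.50        15.5811        77.9056
  6        17.50        15.2234        91.3403
  7        17.50        14.8738       104.1169
  8        17.50        14.5323       116.2586
  9        17.50        14.1987       127.7880
  10    1,017.50       806.5958     8,065.9578
  Σ                    947.0782     8,746.6319
P = 947.0782; D_Mac = 9.23538 half-year periods = 4.61769 yrs; D_mod = 4.51167 yrs.
DV01 ≈ 4.51167 × 947.0782 × 0.0001 = 0.427290.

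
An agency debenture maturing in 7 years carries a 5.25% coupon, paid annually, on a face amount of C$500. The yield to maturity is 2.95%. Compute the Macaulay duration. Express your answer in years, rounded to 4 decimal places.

Periodic yield y = 0.0295. Discount each cash flow and weight by its year:
  t   CF        PV=CF/(1+0.0295)^t    t·PV
  1        26.25        25.4978        25.4978
  2        26.25        24.7672        49.5344
  3        26.25        24.0575        72.1725
  4        26.25        23.3681        93.4725
  5        26.25        22.6985       113.4926
  6        26.25        22.0481       132.2886
  7       526.25       429.3462     3,005.4236
  Σ                    571.7835     3,491.8820
Price P = Σ PV = 571.7835.
Macaulay duration = Σ(t·PV) / P = 3,491.8820 / 571.7835 = 6.10700 years.

6.1070 years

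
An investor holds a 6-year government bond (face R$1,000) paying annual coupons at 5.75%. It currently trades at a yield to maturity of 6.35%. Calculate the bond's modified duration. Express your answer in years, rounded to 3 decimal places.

Periodic yield y = 0.0635. First find Macaulay duration:
  t   CF        PV=CF/(1+0.0635)^t    t·PV
  1        57.50        54.0668        54.0668
  2        57.50        50.8385       101.6770
  3        57.50        47.8030       143.4091
  4        57.50        44.9488       179.7951
  5        57.50        42.2650       211.3248
  6     1,057.50       730.8957     4,385.3742
  Σ                    970.8177     5,075.6470
P = 970.8177; Macaulay duration = 5,075.6470 / 970.8177 = 5.22822 years.
Modified duration = D_Mac / (1 + y) = 5.22822 / 1.0635 = 4.91605 years.

4.916 years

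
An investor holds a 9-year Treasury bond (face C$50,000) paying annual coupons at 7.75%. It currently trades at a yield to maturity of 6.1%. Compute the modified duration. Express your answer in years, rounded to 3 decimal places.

6.528 years

Periodic yield y = 0.061. First find Macaulay duration:
  t   CF        PV=CF/(1+0.061)^t    t·PV
  1     3,875.00     3,652.2149     3,652.2149
  2     3,875.00     3,442.2384     6,884.4767
  3     3,875.00     3,244.3340     9,733.0019
  4     3,875.00     3,057.8077    12,231.2308
  5     3,875.00     2,882.0054    14,410.0269
  6     3,875.00     2,716.3104    16,297.8627
  7     3,875.00     2,560.1418    17,920.9926
  8     3,875.00     2,412.9517    19,303.6139
  9    53,875.00    31,619.0508   284,571.4570
  Σ                 55,587.0551   385,004.8774
P = 55,587.0551; Macaulay duration = 385,004.8774 / 55,587.0551 = 6.92616 years.
Modified duration = D_Mac / (1 + y) = 6.92616 / 1.061 = 6.52796 years.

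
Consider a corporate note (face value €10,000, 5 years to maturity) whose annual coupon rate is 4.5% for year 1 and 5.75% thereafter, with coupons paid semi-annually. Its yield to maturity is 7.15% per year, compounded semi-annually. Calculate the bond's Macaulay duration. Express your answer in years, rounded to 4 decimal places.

4.4410 years

Periodic yield y = 0.03575. Discount each cash flow and weight by its period:
  t   CF        PV=CF/(1+0.03575)^t    t·PV
  1       225.00       217.2339       217.2339
  2       225.00       209.7358       419.4717
  3       287.50       258.7456       776.2369
  4       287.50       249.8148       999.2590
  5       287.50       241.1921     1,205.9607
  6       287.50       232.8671     1,397.2028
  7       287.50       224.8295     1,573.8064
  8       287.50       217.0693     1,736.5540
  9       287.50       209.5769     1,886.1919
  10   10,287.50     7,240.3645    72,403.6447
  Σ                  9,301.4295    82,615.5619
Price P = Σ PV = 9,301.4295.
Macaulay duration = Σ(t·PV) / P = 82,615.5619 / 9,301.4295 = 8.88203 half-year periods.
In years: 8.88203 / 2 = 4.44101 years.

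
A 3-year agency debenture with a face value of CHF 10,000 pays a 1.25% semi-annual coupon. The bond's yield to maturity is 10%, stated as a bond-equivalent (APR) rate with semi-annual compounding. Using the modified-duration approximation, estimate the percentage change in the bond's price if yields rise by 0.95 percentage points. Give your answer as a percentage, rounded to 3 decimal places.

-2.666%

Periodic yield y = 0.05. Modified duration first:
  t   CF        PV=CF/(1+0.05)^t    t·PV
  1        62.50        59.5238        59.5238
  2        62.50        56.6893       113.3787
  3        62.50        53.9898       161.9695
  4        62.50        51.4189       205.6756
  5        62.50        48.9704       244.8519
  6    10,062.50     7,508.7924    45,052.7546
  Σ                  7,779.3847    45,838.1542
P = 7,779.3847; D_Mac = 5.89226 half-year periods = 2.94613 yrs; D_mod = 2.94613/(1+0.05) = 2.80584 yrs.
ΔP/P ≈ -D_mod · Δy = -2.80584 × (+0.0095) = -0.026655 = -2.6655%.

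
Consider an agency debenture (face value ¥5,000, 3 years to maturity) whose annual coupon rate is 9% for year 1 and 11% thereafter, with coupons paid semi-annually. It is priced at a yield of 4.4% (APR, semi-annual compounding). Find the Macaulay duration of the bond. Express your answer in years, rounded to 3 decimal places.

Periodic yield y = 0.022. Discount each cash flow and weight by its period:
  t   CF        PV=CF/(1+0.022)^t    t·PV
  1       225.00       220.1566       220.1566
  2       225.00       215.4174       430.8347
  3       275.00       257.6203       772.8608
  4       275.00       252.0746     1,008.2985
  5       275.00       246.6484     1,233.2418
  6     5,275.00     4,629.3188    27,775.9128
  Σ                  5,821.2359    31,441.3050
Price P = Σ PV = 5,821.2359.
Macaulay duration = Σ(t·PV) / P = 31,441.3050 / 5,821.2359 = 5.40114 half-year periods.
In years: 5.40114 / 2 = 2.70057 years.

2.701 years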